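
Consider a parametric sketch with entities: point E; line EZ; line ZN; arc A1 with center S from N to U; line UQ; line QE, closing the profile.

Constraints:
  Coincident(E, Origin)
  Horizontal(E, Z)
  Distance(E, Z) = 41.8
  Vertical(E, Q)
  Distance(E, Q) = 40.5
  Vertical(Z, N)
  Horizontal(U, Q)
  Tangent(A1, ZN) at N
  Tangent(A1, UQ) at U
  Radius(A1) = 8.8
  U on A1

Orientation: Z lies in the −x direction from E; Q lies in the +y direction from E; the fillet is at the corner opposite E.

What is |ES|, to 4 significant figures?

45.76

E is at the origin; EZ is horizontal with |EZ| = 41.8 and Z on the −x side, so Z = (-41.80, 0.000). EQ is vertical with |EQ| = 40.5 and Q on the +y side, so Q = (0.000, 40.50). The virtual corner opposite E is at (-41.80, 40.50). The tangent condition forces SN to be normal to ZN and tangency of A1 to UQ means the radius SU is perpendicular to UQ, with radius 8.8, so the center S sits 8.8 in from both sides at S = (-33.00, 31.70). Then |ES| = |S − E| = 45.76.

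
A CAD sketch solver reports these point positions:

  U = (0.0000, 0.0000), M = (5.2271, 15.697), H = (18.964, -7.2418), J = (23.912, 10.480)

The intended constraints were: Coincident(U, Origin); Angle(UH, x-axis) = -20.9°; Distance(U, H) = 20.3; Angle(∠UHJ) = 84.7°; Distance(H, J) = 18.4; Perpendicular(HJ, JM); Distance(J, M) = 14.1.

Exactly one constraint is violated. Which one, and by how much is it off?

Distance(J, M) = 14.1 — off by 5.30.

U = (0.00, 0.00) ✓; UH at -20.90° ✓; |UH| = 20.30 ✓; ∠UHJ = 84.70° ✓; |HJ| = 18.40 ✓; ∠(HJ, JM) = 90.00° ✓; |JM| = 19.40 ✗.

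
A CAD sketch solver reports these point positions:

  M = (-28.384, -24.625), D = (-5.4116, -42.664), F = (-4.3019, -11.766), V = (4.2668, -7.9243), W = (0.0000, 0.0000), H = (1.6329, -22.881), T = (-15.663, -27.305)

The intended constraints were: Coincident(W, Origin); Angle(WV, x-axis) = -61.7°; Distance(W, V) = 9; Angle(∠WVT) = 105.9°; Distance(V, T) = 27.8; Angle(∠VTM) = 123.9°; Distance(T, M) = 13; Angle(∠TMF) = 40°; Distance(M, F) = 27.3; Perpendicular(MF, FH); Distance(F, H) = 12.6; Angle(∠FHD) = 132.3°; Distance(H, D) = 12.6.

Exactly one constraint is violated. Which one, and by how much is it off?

Distance(H, D) = 12.6 — off by 8.40.

W = (0.00, 0.00) ✓; WV at -61.70° ✓; |WV| = 9.000 ✓; ∠WVT = 105.9° ✓; |VT| = 27.80 ✓; ∠VTM = 123.9° ✓; |TM| = 13.00 ✓; ∠TMF = 40.00° ✓; |MF| = 27.30 ✓; ∠(MF, FH) = 90.00° ✓; |FH| = 12.60 ✓; ∠FHD = 132.3° ✓; |HD| = 21.00 ✗.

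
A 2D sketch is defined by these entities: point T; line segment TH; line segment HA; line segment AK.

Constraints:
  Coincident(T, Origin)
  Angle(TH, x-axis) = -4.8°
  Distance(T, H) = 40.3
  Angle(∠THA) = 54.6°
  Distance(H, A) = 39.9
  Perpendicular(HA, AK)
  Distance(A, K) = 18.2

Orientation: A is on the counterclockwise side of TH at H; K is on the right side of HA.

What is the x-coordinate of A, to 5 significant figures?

19.848

T is at the origin; TH runs at -4.8° with length 40.3, so H = 40.3·(cos -4.8°, sin -4.8°) = (40.159, -3.3722). ∠THA = 54.6°, so HA runs at -4.8° + (180° − 54.6°) = 120.60° from the x-axis; with |HA| = 39.9, A = H + 39.9·(cos 120.60°, sin 120.60°) = (19.848, 30.971). So A.x = 19.848.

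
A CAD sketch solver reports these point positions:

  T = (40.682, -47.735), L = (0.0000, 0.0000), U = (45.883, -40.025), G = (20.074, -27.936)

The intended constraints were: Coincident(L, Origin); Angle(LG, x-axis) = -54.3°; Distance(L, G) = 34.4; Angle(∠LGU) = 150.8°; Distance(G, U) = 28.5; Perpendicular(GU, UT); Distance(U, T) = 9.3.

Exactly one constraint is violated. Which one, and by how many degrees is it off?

Perpendicular(GU, UT) — off by 8.90°.

L = (0.00, 0.00) ✓; LG at -54.30° ✓; |LG| = 34.40 ✓; ∠LGU = 150.8° ✓; |GU| = 28.50 ✓; ∠(GU, UT) = 98.90° ✗; |UT| = 9.300 ✓.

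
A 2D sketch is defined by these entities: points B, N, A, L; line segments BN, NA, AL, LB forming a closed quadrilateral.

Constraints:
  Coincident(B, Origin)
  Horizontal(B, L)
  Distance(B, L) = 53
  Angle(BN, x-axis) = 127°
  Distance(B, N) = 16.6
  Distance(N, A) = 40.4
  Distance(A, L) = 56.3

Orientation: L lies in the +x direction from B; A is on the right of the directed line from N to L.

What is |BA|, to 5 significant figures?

25.261

B is at the origin; B and L share the same y with |BL| = 53.0 and L in +x, so L = (53.0, 0). BN runs at 127.0° with |BN| = 16.6, so N = (-9.9901, 13.257). A is determined by |NA| = 40.4 and |AL| = 56.3 together: it lies at the intersection of circle(N, 40.4) and circle(L, 56.3). With |NL| = 64.370, the foot of the radical line on NL is 20.242 from N and the perpendicular offset is √(40.4² − 20.242²) = 34.963. Taking the right-of-NL solution: A = (2.6173, -25.125).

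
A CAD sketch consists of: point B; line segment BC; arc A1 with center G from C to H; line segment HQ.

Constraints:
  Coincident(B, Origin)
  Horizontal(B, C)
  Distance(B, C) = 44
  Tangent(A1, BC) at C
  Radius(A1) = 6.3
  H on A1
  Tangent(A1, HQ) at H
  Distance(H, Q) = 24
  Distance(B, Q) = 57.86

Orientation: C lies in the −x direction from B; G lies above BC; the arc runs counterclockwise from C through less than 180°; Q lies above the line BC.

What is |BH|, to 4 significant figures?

39.44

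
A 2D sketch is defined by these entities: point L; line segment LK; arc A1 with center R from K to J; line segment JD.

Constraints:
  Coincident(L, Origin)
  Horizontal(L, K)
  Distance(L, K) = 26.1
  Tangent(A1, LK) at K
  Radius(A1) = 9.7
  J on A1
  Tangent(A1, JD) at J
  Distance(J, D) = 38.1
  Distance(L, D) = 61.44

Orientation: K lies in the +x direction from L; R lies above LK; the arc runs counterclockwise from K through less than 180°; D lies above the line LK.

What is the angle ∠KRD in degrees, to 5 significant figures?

158.78°

L is at the origin; L and K share the same y with |LK| = 26.1 and K on the +x side, so K = (26.100, 0.0000). A1 meets LK tangentially, so RK is at right angles to LK, so R = K + (0, 9.7) = (26.100, 9.7000). Since RJ ⟂ JD (tangency), |RD| = √(9.7² + 38.1²) = 39.315 regardless of where J sits on A1. So D lies on both circle(L, 61.44) and circle(R, 39.315); the above-LK intersection is D = (40.331, 46.349). J is the foot of the tangent from D: J = (35.729, 8.5283).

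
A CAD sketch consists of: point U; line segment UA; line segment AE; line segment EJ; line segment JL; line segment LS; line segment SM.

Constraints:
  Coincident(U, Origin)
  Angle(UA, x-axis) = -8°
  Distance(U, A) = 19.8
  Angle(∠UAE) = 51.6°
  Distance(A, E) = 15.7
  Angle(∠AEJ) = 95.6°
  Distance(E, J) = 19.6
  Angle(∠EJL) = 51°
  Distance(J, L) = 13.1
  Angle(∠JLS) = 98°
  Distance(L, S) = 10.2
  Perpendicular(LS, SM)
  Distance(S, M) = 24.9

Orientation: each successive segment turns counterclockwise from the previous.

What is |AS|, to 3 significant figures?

11.5

∠EJL = 51.0° gives JL at -26.2° from the x-axis; with |JL| = 13.1, L = (5.62, -3.22). ∠JLS = 98.0° gives LS at 55.8° from the x-axis; with |LS| = 10.2, S = (11.4, 5.22). Then |AS| = |S − A| = 11.5.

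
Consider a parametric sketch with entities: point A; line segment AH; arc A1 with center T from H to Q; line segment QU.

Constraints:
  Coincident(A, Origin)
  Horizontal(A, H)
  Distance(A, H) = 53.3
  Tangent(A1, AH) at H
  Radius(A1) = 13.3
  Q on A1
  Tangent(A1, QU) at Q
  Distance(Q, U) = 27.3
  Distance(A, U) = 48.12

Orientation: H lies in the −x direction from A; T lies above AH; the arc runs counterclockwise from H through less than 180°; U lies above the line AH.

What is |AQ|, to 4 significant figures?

41.66

Checks: |TQ| = 13.30 ✓; ∠(TQ, QU) = 90.00° ✓; |QU| = 27.30 ✓; |AU| = 48.12 ✓.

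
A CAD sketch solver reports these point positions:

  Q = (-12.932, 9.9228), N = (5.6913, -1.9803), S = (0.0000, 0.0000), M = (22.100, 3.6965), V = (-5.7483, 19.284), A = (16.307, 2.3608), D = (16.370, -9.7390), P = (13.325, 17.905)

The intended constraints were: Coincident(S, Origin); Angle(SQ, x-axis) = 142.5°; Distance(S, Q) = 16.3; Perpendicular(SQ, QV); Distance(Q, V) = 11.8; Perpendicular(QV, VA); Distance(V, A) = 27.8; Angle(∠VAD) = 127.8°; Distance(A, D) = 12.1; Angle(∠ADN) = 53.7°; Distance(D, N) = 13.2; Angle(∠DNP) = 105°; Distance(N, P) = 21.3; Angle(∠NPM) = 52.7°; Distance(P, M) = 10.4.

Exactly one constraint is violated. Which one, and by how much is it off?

Distance(P, M) = 10.4 — off by 6.30.

S = (0.00, 0.00) ✓; SQ at 142.5° ✓; |SQ| = 16.30 ✓; ∠(SQ, QV) = 90.00° ✓; |QV| = 11.80 ✓; ∠(QV, VA) = 90.00° ✓; |VA| = 27.80 ✓; ∠VAD = 127.8° ✓; |AD| = 12.10 ✓; ∠ADN = 53.70° ✓; |DN| = 13.20 ✓; ∠DNP = 105.0° ✓; |NP| = 21.30 ✓; ∠NPM = 52.70° ✓; |PM| = 16.70 ✗.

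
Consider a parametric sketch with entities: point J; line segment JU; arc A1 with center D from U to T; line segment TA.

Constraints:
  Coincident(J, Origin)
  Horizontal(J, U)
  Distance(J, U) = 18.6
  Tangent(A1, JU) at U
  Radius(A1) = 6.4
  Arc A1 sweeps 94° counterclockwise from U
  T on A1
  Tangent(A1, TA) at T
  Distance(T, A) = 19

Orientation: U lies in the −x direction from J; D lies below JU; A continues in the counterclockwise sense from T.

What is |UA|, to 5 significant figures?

26.291

On A1, U sits at bearing 90° from D; a 94° counterclockwise sweep puts T at bearing 184°, so T = D + 6.4·(cos 184°, sin 184°) = (-24.984, -6.8464). Since A1 is tangent to TA there, DT ⟂ TA, so TA runs along (−sin 184°, cos 184°); with |TA| = 19.0, A = (-23.659, -25.800). Then |UA| = |A − U| = 26.291.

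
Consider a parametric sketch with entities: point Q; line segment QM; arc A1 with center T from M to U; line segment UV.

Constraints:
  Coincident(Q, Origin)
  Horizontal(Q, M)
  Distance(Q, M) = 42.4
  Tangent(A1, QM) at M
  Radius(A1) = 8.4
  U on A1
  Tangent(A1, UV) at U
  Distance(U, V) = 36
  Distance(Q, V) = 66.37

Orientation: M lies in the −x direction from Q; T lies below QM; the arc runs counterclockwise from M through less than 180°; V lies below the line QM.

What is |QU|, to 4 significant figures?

51.55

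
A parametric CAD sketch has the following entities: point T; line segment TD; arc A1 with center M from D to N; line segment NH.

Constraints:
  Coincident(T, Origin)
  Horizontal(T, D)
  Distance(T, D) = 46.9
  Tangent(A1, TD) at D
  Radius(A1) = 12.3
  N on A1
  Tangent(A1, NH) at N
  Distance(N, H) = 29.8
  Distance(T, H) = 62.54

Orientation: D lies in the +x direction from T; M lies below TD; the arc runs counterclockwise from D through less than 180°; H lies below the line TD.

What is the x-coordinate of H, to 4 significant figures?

44.03

Checks: T.y = 0.00, D.y = 0.00 ✓; |MN| = 12.30 ✓; ∠(MN, NH) = 90.00° ✓; |NH| = 29.80 ✓; |TH| = 62.54 ✓.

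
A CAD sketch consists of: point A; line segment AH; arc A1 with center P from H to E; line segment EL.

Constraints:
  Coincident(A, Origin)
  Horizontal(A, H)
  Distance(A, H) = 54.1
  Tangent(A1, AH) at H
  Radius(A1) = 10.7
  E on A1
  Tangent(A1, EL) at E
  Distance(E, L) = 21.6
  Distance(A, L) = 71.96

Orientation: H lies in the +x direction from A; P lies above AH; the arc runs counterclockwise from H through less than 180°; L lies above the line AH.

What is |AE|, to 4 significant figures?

65.73

Checks: |PE| = 10.70 ✓; ∠(PE, EL) = 90.00° ✓; |EL| = 21.60 ✓; |AL| = 71.96 ✓.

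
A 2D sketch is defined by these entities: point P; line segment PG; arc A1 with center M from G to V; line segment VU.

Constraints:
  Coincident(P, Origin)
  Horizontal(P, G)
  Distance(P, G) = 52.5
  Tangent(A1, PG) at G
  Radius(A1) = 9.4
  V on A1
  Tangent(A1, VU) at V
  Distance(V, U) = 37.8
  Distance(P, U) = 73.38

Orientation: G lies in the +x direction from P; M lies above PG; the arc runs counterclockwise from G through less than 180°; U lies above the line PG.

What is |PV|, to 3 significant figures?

62.7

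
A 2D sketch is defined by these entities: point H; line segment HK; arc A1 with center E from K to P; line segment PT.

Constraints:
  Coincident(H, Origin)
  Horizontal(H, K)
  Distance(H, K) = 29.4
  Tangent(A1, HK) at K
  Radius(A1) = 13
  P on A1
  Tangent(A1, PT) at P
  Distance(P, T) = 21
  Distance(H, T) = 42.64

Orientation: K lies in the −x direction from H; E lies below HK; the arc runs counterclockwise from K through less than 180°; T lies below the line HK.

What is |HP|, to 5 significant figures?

44.239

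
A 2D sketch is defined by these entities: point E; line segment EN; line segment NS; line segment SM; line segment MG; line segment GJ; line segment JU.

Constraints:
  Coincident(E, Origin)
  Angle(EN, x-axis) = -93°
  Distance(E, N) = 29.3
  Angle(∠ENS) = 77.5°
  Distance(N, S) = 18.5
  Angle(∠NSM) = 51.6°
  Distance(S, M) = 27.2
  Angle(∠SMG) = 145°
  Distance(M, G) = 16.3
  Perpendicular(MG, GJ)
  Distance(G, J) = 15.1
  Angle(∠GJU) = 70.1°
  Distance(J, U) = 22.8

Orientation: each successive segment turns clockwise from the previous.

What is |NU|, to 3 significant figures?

13.6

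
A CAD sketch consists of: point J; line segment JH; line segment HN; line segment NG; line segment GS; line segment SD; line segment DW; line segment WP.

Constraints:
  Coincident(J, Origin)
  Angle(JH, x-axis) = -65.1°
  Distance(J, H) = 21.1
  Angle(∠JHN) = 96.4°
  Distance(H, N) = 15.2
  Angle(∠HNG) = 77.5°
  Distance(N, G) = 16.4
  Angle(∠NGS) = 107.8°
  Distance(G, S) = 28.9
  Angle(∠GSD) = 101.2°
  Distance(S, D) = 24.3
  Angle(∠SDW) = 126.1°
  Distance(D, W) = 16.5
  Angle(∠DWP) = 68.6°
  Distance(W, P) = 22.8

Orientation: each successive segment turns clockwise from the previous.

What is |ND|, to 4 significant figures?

39.50

∠NGS = 107.8° gives GS at 36.60° from the x-axis; with |GS| = 28.9, S = (13.81, 5.721). ∠GSD = 101.2° gives SD at -42.20° from the x-axis; with |SD| = 24.3, D = (31.81, -10.60). Then |ND| = |D − N| = 39.50.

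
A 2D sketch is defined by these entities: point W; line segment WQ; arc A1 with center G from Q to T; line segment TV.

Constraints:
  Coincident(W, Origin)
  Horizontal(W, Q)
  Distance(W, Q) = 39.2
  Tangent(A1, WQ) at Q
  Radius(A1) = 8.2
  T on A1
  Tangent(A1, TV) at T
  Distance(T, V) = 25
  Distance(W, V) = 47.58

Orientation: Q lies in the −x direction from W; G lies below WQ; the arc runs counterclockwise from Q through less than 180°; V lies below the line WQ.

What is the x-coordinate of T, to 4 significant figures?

-46.24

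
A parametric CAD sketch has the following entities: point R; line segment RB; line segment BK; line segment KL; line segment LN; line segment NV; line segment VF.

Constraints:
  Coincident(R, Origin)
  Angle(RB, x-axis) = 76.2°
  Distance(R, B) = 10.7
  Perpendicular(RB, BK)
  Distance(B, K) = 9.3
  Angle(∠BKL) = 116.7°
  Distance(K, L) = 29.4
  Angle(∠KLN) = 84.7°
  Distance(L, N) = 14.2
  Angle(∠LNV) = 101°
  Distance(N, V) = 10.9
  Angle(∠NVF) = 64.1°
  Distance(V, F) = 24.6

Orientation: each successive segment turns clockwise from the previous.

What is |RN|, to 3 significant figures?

22.7

∠BKL = 116.7° gives KL at -77.1° from the x-axis; with |KL| = 29.4, L = (18.1, -20.5). ∠KLN = 84.7° gives LN at -172° from the x-axis; with |LN| = 14.2, N = (4.07, -22.4). Then |RN| = |N − R| = 22.7.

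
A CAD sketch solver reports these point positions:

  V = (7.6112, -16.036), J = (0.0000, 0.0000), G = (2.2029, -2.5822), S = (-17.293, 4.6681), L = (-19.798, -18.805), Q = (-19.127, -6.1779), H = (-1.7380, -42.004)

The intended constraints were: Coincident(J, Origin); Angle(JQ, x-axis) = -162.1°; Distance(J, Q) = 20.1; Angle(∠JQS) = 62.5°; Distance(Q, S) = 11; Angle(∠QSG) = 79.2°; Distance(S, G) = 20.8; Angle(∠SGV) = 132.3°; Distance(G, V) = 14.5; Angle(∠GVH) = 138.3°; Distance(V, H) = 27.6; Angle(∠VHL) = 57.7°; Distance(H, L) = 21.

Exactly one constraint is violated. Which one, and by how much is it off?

Distance(H, L) = 21 — off by 8.40.

J = (0.00, 0.00) ✓; JQ at -162.1° ✓; |JQ| = 20.10 ✓; ∠JQS = 62.50° ✓; |QS| = 11.00 ✓; ∠QSG = 79.20° ✓; |SG| = 20.80 ✓; ∠SGV = 132.3° ✓; |GV| = 14.50 ✓; ∠GVH = 138.3° ✓; |VH| = 27.60 ✓; ∠VHL = 57.70° ✓; |HL| = 29.40 ✗.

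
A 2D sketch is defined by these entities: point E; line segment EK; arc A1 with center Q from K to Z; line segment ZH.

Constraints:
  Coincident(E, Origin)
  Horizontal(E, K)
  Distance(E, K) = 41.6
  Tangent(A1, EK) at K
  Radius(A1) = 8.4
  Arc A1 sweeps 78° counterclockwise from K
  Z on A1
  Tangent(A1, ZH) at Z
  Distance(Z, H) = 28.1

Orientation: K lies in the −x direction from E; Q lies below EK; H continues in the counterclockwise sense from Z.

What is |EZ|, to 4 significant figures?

50.26

E is at the origin; EK is horizontal with |EK| = 41.6 and K on the −x side, so K = (-41.60, 0.000). A1 meets EK tangentially, so QK is at right angles to EK, so Q = K + (0, -8.4) = (-41.60, -8.400). On A1, K sits at bearing 90° from Q; a 78° counterclockwise sweep puts Z at bearing 168°, so Z = Q + 8.4·(cos 168°, sin 168°) = (-49.82, -6.654). Then |EZ| = |Z − E| = 50.26.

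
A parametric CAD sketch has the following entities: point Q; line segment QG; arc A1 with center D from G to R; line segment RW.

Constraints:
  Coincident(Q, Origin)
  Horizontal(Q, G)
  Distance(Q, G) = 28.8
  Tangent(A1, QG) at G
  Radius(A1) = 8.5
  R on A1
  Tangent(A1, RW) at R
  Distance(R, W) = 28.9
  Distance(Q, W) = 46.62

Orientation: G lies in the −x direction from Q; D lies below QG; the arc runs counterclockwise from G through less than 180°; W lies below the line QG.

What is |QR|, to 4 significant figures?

38.51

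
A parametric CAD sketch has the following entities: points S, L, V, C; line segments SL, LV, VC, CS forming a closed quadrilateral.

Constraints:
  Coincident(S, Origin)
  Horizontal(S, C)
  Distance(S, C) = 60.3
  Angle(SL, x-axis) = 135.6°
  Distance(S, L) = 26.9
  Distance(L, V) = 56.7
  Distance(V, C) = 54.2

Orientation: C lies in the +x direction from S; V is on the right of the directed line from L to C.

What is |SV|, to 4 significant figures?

30.61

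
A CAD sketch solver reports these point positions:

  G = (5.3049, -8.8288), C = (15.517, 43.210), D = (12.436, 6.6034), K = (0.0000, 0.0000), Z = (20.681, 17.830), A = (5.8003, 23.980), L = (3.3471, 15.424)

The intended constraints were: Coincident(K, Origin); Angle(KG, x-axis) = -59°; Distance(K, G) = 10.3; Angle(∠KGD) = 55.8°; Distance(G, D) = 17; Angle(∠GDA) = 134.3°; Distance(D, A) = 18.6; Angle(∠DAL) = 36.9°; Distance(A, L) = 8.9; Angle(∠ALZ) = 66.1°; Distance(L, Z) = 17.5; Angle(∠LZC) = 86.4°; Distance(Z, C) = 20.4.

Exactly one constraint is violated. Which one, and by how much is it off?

Distance(Z, C) = 20.4 — off by 5.50.

K = (0.00, 0.00) ✓; KG at -59.00° ✓; |KG| = 10.30 ✓; ∠KGD = 55.80° ✓; |GD| = 17.00 ✓; ∠GDA = 134.3° ✓; |DA| = 18.60 ✓; ∠DAL = 36.90° ✓; |AL| = 8.901 ✓; ∠ALZ = 66.10° ✓; |LZ| = 17.50 ✓; ∠LZC = 86.40° ✓; |ZC| = 25.90 ✗.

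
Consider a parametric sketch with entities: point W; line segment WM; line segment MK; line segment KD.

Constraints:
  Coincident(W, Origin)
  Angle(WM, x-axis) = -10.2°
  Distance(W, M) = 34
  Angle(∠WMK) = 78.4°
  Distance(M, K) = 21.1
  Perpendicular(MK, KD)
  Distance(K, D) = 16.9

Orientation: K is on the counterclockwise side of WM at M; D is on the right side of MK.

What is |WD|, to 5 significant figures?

52.192

∠WMK = 78.4°, so MK runs at -10.2° + (180° − 78.4°) = 91.400° from the x-axis; with |MK| = 21.1, K = M + 21.1·(cos 91.400°, sin 91.400°) = (32.947, 15.073). The perpendicularity gives KD at right angles to MK; with |KD| = 16.9 on the right of MK, D = K + 16.9·(0.99970, 0.024432) = (49.842, 15.486). Then |WD| = |D − W| = 52.192.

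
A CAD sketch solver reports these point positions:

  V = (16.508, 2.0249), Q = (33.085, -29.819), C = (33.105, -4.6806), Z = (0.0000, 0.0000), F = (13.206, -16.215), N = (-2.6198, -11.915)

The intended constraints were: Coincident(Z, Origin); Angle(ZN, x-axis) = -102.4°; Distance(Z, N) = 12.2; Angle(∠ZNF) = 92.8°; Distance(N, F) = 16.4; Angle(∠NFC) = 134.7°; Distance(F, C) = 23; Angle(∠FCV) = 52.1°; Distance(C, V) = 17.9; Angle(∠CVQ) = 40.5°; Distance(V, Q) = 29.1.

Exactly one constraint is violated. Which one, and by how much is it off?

Distance(V, Q) = 29.1 — off by 6.80.

Z = (0.00, 0.00) ✓; ZN at -102.4° ✓; |ZN| = 12.20 ✓; ∠ZNF = 92.80° ✓; |NF| = 16.40 ✓; ∠NFC = 134.7° ✓; |FC| = 23.00 ✓; ∠FCV = 52.10° ✓; |CV| = 17.90 ✓; ∠CVQ = 40.50° ✓; |VQ| = 35.90 ✗.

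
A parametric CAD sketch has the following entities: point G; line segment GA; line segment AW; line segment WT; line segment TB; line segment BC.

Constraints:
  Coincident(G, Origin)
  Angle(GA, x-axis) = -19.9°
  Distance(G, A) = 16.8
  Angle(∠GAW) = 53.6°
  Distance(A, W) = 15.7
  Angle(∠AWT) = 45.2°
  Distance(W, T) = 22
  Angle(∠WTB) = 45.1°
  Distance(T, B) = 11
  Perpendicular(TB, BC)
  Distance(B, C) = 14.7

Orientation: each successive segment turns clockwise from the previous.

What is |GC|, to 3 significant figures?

10.2

G is at the origin; GA runs at -19.9° with length 16.8, so A = (15.8, -5.72). ∠GAW = 53.6° gives AW at -146° from the x-axis; with |AW| = 15.7, W = (2.74, -14.4). ∠AWT = 45.2° gives WT at 78.9° from the x-axis; with |WT| = 22.0, T = (6.97, 7.16). ∠WTB = 45.1° gives TB at -56.0° from the x-axis; with |TB| = 11.0, B = (13.1, -1.96). The perpendicularity gives BC at right angles to TB, so BC runs at -146°; with |BC| = 14.7, C = (0.935, -10.2). Then |GC| = |C − G| = 10.2.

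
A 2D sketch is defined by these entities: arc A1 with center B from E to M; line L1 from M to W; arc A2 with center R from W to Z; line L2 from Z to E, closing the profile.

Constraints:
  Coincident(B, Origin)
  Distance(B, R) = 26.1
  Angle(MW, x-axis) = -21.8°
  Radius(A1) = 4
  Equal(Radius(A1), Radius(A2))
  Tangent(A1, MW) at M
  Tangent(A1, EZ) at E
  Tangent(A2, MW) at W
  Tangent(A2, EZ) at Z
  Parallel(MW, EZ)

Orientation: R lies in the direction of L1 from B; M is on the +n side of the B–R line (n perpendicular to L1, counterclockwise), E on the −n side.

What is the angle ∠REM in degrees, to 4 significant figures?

81.29°

B is at the origin and R lies 26.1 along u from B, so R = 26.1·u = (24.23, -9.693). Tangency of A1 to both parallel lines with radius 4.0 puts M and E at B ± 4.0·n: M = (1.485, 3.714), E = (-1.485, -3.714). Then cos ∠REM = ER·EM / (|ER||EM|), giving 81.29°.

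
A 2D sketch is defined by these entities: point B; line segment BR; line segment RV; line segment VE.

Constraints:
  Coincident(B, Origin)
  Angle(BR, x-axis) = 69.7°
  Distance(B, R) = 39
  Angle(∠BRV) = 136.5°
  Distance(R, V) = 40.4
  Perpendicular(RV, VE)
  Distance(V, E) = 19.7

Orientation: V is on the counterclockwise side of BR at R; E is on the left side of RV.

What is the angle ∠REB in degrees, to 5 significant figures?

31.934°

B is at the origin; BR runs at 69.7° with length 39.0, so R = 39.0·(cos 69.7°, sin 69.7°) = (13.530, 36.578). ∠BRV = 136.5°, so RV runs at 69.7° + (180° − 136.5°) = 113.20° from the x-axis; with |RV| = 40.4, V = R + 40.4·(cos 113.20°, sin 113.20°) = (-2.3848, 73.711). RV is perpendicular to VE; with |VE| = 19.7 on the left of RV, E = V + 19.7·(-0.91914, -0.39394) = (-20.492, 65.950). Then cos ∠REB = ER·EB / (|ER||EB|), giving 31.934°.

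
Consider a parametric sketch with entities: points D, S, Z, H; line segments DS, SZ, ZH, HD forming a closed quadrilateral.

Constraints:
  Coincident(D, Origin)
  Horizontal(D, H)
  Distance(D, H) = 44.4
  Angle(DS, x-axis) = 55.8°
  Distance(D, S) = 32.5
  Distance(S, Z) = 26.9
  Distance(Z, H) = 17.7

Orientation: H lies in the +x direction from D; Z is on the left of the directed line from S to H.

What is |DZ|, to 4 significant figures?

47.00

D is at the origin; DH is horizontal with |DH| = 44.4 and H in +x, so H = (44.4, 0). DS runs at 55.8° with |DS| = 32.5, so S = (18.27, 26.88). Z is determined by |SZ| = 26.9 and |ZH| = 17.7 together: it lies at the intersection of circle(S, 26.9) and circle(H, 17.7). With |SH| = 37.49, the foot of the radical line on SH is 24.22 from S and the perpendicular offset is √(26.9² − 24.22²) = 11.71. Taking the left-of-SH solution: Z = (43.55, 17.68).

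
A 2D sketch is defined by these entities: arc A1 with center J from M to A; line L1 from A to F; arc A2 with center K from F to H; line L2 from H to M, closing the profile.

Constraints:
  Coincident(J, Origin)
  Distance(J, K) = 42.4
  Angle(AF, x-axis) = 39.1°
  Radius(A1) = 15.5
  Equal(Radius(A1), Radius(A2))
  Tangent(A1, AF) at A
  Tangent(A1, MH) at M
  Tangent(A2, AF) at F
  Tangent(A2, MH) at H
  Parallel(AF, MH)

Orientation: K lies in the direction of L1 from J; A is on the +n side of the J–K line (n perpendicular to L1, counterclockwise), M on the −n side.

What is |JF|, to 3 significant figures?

45.1

Tangency of A1 to both parallel lines with radius 15.5 puts A and M at J ± 15.5·n: A = (-9.78, 12.0), M = (9.78, -12.0). Equal radii place F and H the same way about K: F = K + 15.5·n = (23.1, 38.8), H = K − 15.5·n = (42.7, 14.7). Then |JF| = |F − J| = 45.1.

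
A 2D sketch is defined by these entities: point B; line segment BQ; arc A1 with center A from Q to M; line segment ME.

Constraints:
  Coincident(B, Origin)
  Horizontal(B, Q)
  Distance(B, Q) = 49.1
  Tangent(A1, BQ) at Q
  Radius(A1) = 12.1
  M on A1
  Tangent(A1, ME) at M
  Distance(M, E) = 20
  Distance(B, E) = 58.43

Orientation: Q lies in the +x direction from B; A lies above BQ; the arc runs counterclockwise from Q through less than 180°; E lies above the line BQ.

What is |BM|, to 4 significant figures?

61.84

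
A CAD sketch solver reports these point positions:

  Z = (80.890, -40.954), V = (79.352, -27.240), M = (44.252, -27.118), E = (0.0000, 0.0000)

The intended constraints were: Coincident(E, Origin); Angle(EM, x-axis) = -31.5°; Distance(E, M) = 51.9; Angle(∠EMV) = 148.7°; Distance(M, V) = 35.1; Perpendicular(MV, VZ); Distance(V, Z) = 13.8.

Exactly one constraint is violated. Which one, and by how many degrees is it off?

Perpendicular(MV, VZ) — off by 6.60°.

E = (0.00, 0.00) ✓; EM at -31.50° ✓; |EM| = 51.90 ✓; ∠EMV = 148.7° ✓; |MV| = 35.10 ✓; ∠(MV, VZ) = 83.40° ✗; |VZ| = 13.80 ✓.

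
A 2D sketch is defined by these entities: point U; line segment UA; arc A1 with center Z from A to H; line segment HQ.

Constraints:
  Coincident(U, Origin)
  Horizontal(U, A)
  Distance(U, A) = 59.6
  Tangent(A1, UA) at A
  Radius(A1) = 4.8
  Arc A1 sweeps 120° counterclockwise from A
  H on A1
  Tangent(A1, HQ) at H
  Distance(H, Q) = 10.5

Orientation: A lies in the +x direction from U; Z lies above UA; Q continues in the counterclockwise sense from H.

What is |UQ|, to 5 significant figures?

60.733

On A1, A sits at bearing -90° from Z; a 120° counterclockwise sweep puts H at bearing 30°, so H = Z + 4.8·(cos 30°, sin 30°) = (63.757, 7.2000). The tangent condition forces ZH to be normal to HQ, so HQ runs along (−sin 30°, cos 30°); with |HQ| = 10.5, Q = (58.507, 16.293). Then |UQ| = |Q − U| = 60.733.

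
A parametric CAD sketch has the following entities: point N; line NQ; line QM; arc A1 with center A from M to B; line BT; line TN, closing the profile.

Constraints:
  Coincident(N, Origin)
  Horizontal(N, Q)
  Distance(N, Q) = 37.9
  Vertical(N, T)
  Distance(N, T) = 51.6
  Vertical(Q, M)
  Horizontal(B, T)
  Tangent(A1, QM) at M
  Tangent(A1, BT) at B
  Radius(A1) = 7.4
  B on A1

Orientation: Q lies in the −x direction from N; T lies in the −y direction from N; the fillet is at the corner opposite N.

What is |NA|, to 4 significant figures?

53.70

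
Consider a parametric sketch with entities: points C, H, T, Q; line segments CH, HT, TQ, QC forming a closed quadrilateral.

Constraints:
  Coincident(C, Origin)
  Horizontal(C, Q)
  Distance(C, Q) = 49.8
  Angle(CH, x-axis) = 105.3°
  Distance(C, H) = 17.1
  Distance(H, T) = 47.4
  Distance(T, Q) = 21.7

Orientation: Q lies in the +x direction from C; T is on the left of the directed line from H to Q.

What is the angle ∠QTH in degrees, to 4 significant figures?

104.2°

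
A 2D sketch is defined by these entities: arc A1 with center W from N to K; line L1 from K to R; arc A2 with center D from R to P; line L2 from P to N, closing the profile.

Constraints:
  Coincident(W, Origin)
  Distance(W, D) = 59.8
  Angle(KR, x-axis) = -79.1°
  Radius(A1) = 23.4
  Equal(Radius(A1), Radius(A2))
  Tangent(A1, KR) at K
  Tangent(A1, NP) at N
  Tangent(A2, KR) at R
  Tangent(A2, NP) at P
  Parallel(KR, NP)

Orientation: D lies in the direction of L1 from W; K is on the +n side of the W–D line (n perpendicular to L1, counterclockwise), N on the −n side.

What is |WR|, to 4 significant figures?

64.22

The slot axis is L1's direction at -79.1°, so u = (cos -79.1°, sin -79.1°) = (0.1891, -0.9820) and n = (−sin -79.1°, cos -79.1°) = (0.9820, 0.1891). W is at the origin and D lies 59.8 along u from W, so D = 59.8·u = (11.31, -58.72). Tangency of A1 to both parallel lines with radius 23.4 puts K and N at W ± 23.4·n: K = (22.98, 4.425), N = (-22.98, -4.425). Equal radii place R and P the same way about D: R = D + 23.4·n = (34.29, -54.30), P = D − 23.4·n = (-11.67, -63.15). Then |WR| = |R − W| = 64.22.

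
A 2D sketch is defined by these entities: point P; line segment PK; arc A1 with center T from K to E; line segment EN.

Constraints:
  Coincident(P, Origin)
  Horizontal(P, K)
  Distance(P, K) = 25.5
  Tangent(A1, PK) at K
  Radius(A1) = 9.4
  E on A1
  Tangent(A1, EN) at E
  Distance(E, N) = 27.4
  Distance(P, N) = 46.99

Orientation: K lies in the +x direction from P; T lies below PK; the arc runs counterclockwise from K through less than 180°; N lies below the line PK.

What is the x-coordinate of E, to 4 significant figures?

16.80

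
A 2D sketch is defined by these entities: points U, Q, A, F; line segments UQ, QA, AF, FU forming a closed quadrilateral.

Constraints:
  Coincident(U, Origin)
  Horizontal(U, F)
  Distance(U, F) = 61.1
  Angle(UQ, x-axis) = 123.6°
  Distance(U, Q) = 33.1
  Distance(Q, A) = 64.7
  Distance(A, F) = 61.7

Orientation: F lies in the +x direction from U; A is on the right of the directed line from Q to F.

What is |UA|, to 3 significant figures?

32.5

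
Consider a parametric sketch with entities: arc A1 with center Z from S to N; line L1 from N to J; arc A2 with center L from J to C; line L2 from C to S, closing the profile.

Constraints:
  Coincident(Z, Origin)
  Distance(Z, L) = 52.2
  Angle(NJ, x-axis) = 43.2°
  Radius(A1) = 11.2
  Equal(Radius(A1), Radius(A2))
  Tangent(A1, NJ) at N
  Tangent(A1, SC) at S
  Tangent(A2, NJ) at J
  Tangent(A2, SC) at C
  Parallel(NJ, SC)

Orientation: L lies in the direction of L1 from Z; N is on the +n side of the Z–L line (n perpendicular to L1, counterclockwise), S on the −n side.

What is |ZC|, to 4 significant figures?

53.39

The slot axis is L1's direction at 43.2°, so u = (cos 43.2°, sin 43.2°) = (0.7290, 0.6845) and n = (−sin 43.2°, cos 43.2°) = (-0.6845, 0.7290). Z is at the origin and L lies 52.2 along u from Z, so L = 52.2·u = (38.05, 35.73). Tangency of A1 to both parallel lines with radius 11.2 puts N and S at Z ± 11.2·n: N = (-7.667, 8.164), S = (7.667, -8.164). Equal radii place J and C the same way about L: J = L + 11.2·n = (30.39, 43.90), C = L − 11.2·n = (45.72, 27.57). Then |ZC| = |C − Z| = 53.39.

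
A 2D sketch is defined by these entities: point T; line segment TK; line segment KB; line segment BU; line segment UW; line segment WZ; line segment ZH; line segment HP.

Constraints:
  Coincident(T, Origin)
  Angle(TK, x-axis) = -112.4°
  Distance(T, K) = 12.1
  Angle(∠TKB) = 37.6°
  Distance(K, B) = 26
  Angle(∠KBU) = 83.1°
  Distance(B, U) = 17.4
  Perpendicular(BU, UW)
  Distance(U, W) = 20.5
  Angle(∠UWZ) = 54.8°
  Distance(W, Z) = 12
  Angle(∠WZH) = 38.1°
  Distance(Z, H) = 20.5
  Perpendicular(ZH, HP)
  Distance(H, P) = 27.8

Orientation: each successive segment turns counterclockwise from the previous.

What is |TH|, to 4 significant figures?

18.98

T is at the origin; TK runs at -112.4° with length 12.1, so K = (-4.611, -11.19). ∠TKB = 37.6° gives KB at 30.00° from the x-axis; with |KB| = 26.0, B = (17.91, 1.813). ∠KBU = 83.1° gives BU at 126.9° from the x-axis; with |BU| = 17.4, U = (7.458, 15.73). BU ⟂ UW, so UW runs at -143.1°; with |UW| = 20.5, W = (-8.935, 3.419). ∠UWZ = 54.8° gives WZ at -17.90° from the x-axis; with |WZ| = 12.0, Z = (2.484, -0.2694). ∠WZH = 38.1° gives ZH at 124.0° from the x-axis; with |ZH| = 20.5, H = (-8.979, 16.73). Then |TH| = |H − T| = 18.98.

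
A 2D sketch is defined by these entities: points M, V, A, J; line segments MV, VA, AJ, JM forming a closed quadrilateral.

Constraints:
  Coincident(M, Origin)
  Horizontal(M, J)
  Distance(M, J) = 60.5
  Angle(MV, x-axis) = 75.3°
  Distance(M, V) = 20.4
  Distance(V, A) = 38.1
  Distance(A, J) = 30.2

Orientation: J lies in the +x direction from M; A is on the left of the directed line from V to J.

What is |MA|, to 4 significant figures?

49.50

Checks: MV at 75.30° ✓; |VA| = 38.10 ✓; |AJ| = 30.20 ✓.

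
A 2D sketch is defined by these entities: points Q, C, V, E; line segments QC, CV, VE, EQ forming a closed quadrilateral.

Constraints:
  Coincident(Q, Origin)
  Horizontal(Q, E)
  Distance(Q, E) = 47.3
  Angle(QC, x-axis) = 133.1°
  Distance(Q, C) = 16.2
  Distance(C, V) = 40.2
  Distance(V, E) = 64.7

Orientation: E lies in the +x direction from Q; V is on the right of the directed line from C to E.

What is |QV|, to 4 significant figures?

30.37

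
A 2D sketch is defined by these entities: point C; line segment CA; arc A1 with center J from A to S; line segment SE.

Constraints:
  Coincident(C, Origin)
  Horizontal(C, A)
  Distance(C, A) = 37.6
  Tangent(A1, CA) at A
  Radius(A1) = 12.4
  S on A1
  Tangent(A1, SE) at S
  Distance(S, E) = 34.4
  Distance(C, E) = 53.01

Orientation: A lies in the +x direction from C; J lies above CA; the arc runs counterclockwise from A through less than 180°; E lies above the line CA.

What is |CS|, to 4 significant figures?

51.32

Checks: |JS| = 12.40 ✓; ∠(JS, SE) = 90.00° ✓; |SE| = 34.40 ✓; |CE| = 53.01 ✓.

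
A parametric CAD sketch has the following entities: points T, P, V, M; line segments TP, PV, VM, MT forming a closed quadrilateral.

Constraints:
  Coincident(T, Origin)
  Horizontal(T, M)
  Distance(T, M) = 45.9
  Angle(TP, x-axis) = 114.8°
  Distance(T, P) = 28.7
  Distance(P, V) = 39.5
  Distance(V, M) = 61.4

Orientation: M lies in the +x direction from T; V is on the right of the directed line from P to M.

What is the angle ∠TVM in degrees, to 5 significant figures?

31.094°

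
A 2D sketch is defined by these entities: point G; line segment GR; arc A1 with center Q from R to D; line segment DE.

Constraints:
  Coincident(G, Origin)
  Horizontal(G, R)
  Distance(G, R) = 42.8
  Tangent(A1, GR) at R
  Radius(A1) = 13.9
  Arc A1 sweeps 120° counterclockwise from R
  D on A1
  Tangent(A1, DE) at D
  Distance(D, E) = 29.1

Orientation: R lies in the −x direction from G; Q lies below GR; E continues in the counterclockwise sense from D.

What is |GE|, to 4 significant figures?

61.19

On A1, R sits at bearing 90° from Q; a 120° counterclockwise sweep puts D at bearing 210°, so D = Q + 13.9·(cos 210°, sin 210°) = (-54.84, -20.85). Tangency of A1 to DE means the radius QD is perpendicular to DE, so DE runs along (−sin 210°, cos 210°); with |DE| = 29.1, E = (-40.29, -46.05). Then |GE| = |E − G| = 61.19.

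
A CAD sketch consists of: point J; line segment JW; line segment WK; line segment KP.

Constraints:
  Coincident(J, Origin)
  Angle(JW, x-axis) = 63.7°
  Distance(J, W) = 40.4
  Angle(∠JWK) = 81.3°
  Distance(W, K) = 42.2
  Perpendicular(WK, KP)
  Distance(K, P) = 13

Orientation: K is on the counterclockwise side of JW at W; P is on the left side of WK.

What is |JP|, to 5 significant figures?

45.032

J is at the origin; JW runs at 63.7° with length 40.4, so W = 40.4·(cos 63.7°, sin 63.7°) = (17.900, 36.218). ∠JWK = 81.3°, so WK runs at 63.7° + (180° − 81.3°) = 162.40° from the x-axis; with |WK| = 42.2, K = W + 42.2·(cos 162.40°, sin 162.40°) = (-22.325, 48.978). WK ⟂ KP; with |KP| = 13.0 on the left of WK, P = K + 13.0·(-0.30237, -0.95319) = (-26.255, 36.587). Then |JP| = |P − J| = 45.032.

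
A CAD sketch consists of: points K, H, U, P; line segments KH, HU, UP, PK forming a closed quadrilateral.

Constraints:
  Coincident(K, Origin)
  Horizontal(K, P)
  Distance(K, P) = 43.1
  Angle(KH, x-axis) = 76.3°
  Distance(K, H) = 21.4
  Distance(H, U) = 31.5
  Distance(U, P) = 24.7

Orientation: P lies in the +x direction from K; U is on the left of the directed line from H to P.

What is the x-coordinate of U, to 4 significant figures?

36.43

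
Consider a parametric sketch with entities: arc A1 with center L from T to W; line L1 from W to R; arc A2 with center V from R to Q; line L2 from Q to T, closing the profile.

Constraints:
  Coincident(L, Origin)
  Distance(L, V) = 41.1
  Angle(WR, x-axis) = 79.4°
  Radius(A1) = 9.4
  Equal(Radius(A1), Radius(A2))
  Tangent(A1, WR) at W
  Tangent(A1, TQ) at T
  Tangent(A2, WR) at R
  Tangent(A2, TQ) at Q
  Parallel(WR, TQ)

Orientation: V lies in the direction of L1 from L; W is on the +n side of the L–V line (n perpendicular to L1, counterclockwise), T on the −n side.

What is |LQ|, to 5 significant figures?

42.161

The slot axis is L1's direction at 79.4°, so u = (cos 79.4°, sin 79.4°) = (0.18395, 0.98294) and n = (−sin 79.4°, cos 79.4°) = (-0.98294, 0.18395). L is at the origin and V lies 41.1 along u from L, so V = 41.1·u = (7.5604, 40.399). Tangency of A1 to both parallel lines with radius 9.4 puts W and T at L ± 9.4·n: W = (-9.2396, 1.7291), T = (9.2396, -1.7291). Equal radii place R and Q the same way about V: R = V + 9.4·n = (-1.6792, 42.128), Q = V − 9.4·n = (16.800, 38.670). Then |LQ| = |Q − L| = 42.161.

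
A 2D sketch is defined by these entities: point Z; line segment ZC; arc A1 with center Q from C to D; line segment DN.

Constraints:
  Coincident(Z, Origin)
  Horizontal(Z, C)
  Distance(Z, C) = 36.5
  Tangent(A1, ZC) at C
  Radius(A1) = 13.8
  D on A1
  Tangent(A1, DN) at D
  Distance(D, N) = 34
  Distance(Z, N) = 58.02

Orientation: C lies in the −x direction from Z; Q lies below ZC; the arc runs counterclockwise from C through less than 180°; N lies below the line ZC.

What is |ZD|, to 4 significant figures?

52.59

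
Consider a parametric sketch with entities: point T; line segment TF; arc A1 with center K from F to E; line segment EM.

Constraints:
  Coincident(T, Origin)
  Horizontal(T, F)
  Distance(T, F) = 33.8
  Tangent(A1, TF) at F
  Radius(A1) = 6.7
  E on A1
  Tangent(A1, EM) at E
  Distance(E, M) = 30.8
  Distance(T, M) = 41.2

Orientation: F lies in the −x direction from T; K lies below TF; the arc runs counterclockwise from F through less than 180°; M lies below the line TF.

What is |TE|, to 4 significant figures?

40.62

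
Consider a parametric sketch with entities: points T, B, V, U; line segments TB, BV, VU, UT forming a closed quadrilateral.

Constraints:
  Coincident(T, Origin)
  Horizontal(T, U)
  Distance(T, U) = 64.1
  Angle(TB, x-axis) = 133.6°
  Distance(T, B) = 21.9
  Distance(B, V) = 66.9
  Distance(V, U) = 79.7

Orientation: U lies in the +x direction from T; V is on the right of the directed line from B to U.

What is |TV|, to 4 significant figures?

49.03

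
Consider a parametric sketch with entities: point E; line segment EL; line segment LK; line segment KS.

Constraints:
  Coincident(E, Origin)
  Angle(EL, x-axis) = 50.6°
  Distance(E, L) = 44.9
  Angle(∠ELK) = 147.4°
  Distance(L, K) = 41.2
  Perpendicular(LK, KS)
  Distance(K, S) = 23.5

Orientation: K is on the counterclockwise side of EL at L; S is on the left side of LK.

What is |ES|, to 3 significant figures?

79.0

E is at the origin; EL runs at 50.6° with length 44.9, so L = 44.9·(cos 50.6°, sin 50.6°) = (28.5, 34.7). ∠ELK = 147.4°, so LK runs at 50.6° + (180° − 147.4°) = 83.2° from the x-axis; with |LK| = 41.2, K = L + 41.2·(cos 83.2°, sin 83.2°) = (33.4, 75.6). LK ⟂ KS; with |KS| = 23.5 on the left of LK, S = K + 23.5·(-0.993, 0.118) = (10.0, 78.4). Then |ES| = |S − E| = 79.0.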